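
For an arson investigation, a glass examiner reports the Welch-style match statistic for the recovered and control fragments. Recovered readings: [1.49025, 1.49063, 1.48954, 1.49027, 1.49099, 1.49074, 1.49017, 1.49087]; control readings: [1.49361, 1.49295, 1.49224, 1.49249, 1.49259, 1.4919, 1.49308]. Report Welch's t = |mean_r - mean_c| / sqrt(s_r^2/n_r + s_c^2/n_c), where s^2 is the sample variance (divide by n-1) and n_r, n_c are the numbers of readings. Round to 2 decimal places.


Welch's t-criterion for glass RI comparison:
Recovered mean = sum / n_r = 11.92346 / 8 = 1.4904325
Control mean = sum / n_c = 10.44886 / 7 = 1.4926943
Recovered sample variance s_r^2 = 2.22993e-07
Control sample variance s_c^2 = 3.23762e-07
Welch SE (unpooled) = sqrt(s_r^2/n_r + s_c^2/n_c) = sqrt(2.78741e-08 + 4.62517e-08) = sqrt(7.41258e-08) = 0.000272261
|mean_r - mean_c| = 0.00226179
t = 0.00226179 / 0.000272261 = 8.31

8.31


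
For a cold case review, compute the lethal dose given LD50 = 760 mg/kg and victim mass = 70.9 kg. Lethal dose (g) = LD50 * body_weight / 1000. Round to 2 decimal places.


Lethal dose calculation:
Lethal dose = LD50 * body_weight / 1000
= 760 * 70.9 / 1000
= 53884 / 1000
= 53.88 g

53.88


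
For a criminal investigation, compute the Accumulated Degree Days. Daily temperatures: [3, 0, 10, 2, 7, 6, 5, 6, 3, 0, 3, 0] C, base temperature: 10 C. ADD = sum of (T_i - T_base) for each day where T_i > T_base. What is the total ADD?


Computing ADD day by day:
Day 1: max(0, 3 - 10) = 0
Day 2: max(0, 0 - 10) = 0
Day 3: max(0, 10 - 10) = 0
Day 4: max(0, 2 - 10) = 0
Day 5: max(0, 7 - 10) = 0
Day 6: max(0, 6 - 10) = 0
Day 7: max(0, 5 - 10) = 0
Day 8: max(0, 6 - 10) = 0
Day 9: max(0, 3 - 10) = 0
Day 10: max(0, 0 - 10) = 0
Day 11: max(0, 3 - 10) = 0
Day 12: max(0, 0 - 10) = 0
Total ADD = 0

0


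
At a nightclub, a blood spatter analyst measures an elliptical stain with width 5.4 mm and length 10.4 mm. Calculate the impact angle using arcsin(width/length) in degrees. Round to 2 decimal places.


Blood spatter impact angle calculation:
width / length = 5.4 / 10.4 = 0.519231
angle = arcsin(0.519231)
angle = 31.28 degrees

31.28


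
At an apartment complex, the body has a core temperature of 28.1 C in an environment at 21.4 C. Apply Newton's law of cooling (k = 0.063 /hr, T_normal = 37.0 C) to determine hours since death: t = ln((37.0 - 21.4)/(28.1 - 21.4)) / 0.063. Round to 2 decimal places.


Using Newton's law of cooling:
t = ln((T_normal - T_ambient) / (T_body - T_ambient)) / k
T_normal - T_ambient = 15.6
T_body - T_ambient = 6.7
Ratio = 2.328358
ln(ratio) = 0.845163
t = 0.845163 / 0.063 = 13.42 hours

13.42


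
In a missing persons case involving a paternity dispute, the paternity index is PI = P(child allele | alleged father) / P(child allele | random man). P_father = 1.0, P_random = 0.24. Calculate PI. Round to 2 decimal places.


Paternity Index calculation:
PI = P(allele|father) / P(allele|random)
PI = 1.0 / 0.24
PI = 4.17

4.17


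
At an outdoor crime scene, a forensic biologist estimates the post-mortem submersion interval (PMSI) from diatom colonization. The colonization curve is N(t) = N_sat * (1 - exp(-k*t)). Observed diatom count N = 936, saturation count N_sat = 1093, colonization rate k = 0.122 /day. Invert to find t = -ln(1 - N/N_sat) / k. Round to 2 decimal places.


PMSI from diatom colonization curve:
N / N_sat = 936 / 1093 = 0.856359
1 - N/N_sat = 0.143641
ln(1 - N/N_sat) = -1.940438
t = -ln(1 - N/N_sat) / k = -(-1.940438) / 0.122 = 15.91 days

15.91


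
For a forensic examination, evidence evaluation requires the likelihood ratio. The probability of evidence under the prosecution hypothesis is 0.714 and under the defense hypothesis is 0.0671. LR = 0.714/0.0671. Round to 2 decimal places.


Likelihood ratio calculation:
LR = P(E|Hp) / P(E|Hd)
LR = 0.714 / 0.0671
LR = 10.64

10.64


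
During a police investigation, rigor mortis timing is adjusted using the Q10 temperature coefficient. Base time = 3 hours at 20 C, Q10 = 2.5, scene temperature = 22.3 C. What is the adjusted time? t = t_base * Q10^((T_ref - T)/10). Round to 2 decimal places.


Rigor mortis time adjustment:
Exponent = (T_ref - T_actual) / 10 = (20 - 22.3) / 10 = -0.23
Q10 factor = 2.5^-0.23 = 0.80998
t_adjusted = 3 * 0.80998 = 2.43 hours

2.43


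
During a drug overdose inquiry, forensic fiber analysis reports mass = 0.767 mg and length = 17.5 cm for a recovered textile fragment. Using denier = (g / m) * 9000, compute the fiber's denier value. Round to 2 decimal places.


Denier calculation:
Mass in grams = 0.767 mg / 1000 = 0.000767 g
Length in meters = 17.5 cm / 100 = 0.175 m
Linear density = mass / length = 0.000767 / 0.175 = 0.00438286 g/m
Denier = (g/m) * 9000 = 0.00438286 * 9000 = 39.45

39.45


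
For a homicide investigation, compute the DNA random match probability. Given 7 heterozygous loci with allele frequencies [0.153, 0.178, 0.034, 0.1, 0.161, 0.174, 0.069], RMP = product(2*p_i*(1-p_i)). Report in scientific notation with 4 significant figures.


Computing RMP for 7 loci:
Locus 1: 2 * 0.153 * 0.847 = 0.259182
Locus 2: 2 * 0.178 * 0.822 = 0.292632
Locus 3: 2 * 0.034 * 0.966 = 0.065688
Locus 4: 2 * 0.1 * 0.9 = 0.18
Locus 5: 2 * 0.161 * 0.839 = 0.270158
Locus 6: 2 * 0.174 * 0.826 = 0.287448
Locus 7: 2 * 0.069 * 0.931 = 0.128478
RMP = 8.947e-06

8.947e-06


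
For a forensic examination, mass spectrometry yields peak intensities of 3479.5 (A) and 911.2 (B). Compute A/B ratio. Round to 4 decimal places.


Spectral peak ratio:
Peak A = 3479.5 counts
Peak B = 911.2 counts
Ratio = 3479.5 / 911.2 = 3.8186

3.8186


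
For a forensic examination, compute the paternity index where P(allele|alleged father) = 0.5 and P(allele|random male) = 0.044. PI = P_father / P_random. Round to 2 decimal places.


Paternity Index calculation:
PI = P(allele|father) / P(allele|random)
PI = 0.5 / 0.044
PI = 11.36

11.36


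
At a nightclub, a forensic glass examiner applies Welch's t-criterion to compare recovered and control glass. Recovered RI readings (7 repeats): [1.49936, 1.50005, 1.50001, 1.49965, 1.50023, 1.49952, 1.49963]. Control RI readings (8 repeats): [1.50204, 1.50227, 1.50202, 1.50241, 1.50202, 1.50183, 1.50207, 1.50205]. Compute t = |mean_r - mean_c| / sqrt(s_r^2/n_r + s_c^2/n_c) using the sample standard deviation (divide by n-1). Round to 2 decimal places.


Welch's t-criterion for glass RI comparison:
Recovered mean = sum / n_r = 10.49845 / 7 = 1.4997786
Control mean = sum / n_c = 12.01671 / 8 = 1.5020887
Recovered sample variance s_r^2 = 1.01948e-07
Control sample variance s_c^2 = 3.09554e-08
Welch SE (unpooled) = sqrt(s_r^2/n_r + s_c^2/n_c) = sqrt(1.45639e-08 + 3.86942e-09) = sqrt(1.84333e-08) = 0.000135769
|mean_r - mean_c| = 0.00231018
t = 0.00231018 / 0.000135769 = 17.02

17.02


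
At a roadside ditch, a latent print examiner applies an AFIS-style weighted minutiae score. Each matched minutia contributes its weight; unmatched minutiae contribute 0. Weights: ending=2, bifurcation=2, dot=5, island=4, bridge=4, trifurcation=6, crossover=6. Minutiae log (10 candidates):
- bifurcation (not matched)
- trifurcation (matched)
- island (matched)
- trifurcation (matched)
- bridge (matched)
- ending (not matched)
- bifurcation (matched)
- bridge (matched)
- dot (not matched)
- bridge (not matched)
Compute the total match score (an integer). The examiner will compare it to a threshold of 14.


Weighted minutiae match score:
  bifurcation: not matched, +0
  trifurcation: matched, +6 (running total 6)
  island: matched, +4 (running total 10)
  trifurcation: matched, +6 (running total 16)
  bridge: matched, +4 (running total 20)
  ending: not matched, +0
  bifurcation: matched, +2 (running total 22)
  bridge: matched, +4 (running total 26)
  dot: not matched, +0
  bridge: not matched, +0
Total score = 26
Threshold = 14; verdict = identification

26


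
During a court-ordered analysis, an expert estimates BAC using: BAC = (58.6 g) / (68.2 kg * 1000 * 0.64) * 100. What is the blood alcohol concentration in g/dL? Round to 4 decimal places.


Applying the Widmark formula:
BAC = (dose_g / (body_wt * 1000 * r)) * 100
Denominator = 68.2 * 1000 * 0.64 = 43648
BAC = (58.6 / 43648) * 100
BAC = 0.1343 g/dL

0.1343


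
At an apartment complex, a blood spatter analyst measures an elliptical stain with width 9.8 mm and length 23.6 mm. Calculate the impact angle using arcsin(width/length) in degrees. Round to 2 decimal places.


Blood spatter impact angle calculation:
width / length = 9.8 / 23.6 = 0.415254
angle = arcsin(0.415254)
angle = 24.54 degrees

24.54


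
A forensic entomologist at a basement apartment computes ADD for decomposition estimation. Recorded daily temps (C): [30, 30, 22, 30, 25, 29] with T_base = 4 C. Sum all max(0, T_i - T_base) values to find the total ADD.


Computing ADD day by day:
Day 1: max(0, 30 - 4) = 26
Day 2: max(0, 30 - 4) = 26
Day 3: max(0, 22 - 4) = 18
Day 4: max(0, 30 - 4) = 26
Day 5: max(0, 25 - 4) = 21
Day 6: max(0, 29 - 4) = 25
Total ADD = 142

142


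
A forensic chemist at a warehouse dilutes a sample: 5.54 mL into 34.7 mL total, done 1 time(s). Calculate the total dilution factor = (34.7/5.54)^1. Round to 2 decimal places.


Dilution factor calculation:
Single dilution = V_total / V_sample = 34.7 / 5.54 ≈ 6.263538
Number of dilutions = 1
Total DF = (34.7 / 5.54)^1 (full precision, rounded at the end) = 6.26

6.26


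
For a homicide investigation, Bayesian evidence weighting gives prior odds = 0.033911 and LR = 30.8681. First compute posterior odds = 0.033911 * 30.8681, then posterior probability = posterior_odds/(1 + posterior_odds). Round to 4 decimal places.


Bayesian evidence evaluation:
Posterior odds = prior_odds * LR = 0.033911 * 30.8681 = 1.046768
Posterior probability = posterior_odds / (1 + posterior_odds)
= 1.046768 / (1 + 1.046768)
= 1.046768 / 2.046768
= 0.5114

0.5114


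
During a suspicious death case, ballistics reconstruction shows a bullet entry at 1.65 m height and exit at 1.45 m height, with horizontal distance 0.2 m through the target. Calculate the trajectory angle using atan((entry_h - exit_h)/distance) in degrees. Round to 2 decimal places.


Bullet trajectory angle:
Height difference = 1.65 - 1.45 = 0.2 m
angle = atan(0.2 / 0.2)
angle = atan(1)
angle = 45.00 degrees

45.00


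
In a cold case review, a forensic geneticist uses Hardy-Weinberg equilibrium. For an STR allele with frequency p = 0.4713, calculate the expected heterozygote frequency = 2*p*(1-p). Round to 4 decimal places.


Hardy-Weinberg heterozygote frequency:
q = 1 - p = 1 - 0.4713 = 0.5287
2pq = 2 * 0.4713 * 0.5287 = 0.4984

0.4984


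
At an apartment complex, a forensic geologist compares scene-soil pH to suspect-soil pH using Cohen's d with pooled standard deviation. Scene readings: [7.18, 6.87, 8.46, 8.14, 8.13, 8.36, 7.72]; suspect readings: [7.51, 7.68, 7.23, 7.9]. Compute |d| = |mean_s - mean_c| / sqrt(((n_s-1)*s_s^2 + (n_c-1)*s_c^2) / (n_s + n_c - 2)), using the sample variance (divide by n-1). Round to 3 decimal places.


Pooled-variance Cohen's d for soil pH comparison:
Scene mean = 54.86 / 7 = 7.837143
Suspect mean = 30.32 / 4 = 7.58
Scene sample variance s_s^2 = 0.369957
Suspect sample variance s_c^2 = 0.079933
Pooled variance = ((n_s-1)*s_s^2 + (n_c-1)*s_c^2) / (n_s + n_c - 2) = 0.273283
Pooled SD = sqrt(0.273283) = 0.522765
Mean difference = 0.257143
|d| = |0.257143| / 0.522765 = 0.492

0.492


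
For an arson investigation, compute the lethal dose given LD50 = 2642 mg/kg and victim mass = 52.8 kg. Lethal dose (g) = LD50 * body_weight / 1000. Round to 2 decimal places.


Lethal dose calculation:
Lethal dose = LD50 * body_weight / 1000
= 2642 * 52.8 / 1000
= 139497.6 / 1000
= 139.50 g

139.50


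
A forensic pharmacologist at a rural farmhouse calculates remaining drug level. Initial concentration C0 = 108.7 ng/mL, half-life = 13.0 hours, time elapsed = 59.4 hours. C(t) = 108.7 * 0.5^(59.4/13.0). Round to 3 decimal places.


Drug concentration decay:
Number of half-lives = t / t_half = 59.4 / 13.0 = 4.569231
Decay factor = 0.5^4.569231 = 0.0421235
C(t) = 108.7 * 0.0421235 = 4.579 ng/mL

4.579


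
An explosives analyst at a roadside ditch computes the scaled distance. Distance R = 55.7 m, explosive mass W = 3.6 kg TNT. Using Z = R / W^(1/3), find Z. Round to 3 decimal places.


Scaled distance calculation:
W^(1/3) = 3.6^(1/3) = 1.532619
Z = R / W^(1/3) = 55.7 / 1.532619
Z = 36.343 m/kg^(1/3)

36.343


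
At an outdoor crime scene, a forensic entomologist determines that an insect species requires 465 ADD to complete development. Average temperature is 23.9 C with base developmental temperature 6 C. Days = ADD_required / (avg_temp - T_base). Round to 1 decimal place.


Insect development time:
Effective temperature = avg_temp - T_base = 23.9 - 6 = 17.9 C
Days = ADD / effective_temp = 465 / 17.9 = 26.0 days

26.0


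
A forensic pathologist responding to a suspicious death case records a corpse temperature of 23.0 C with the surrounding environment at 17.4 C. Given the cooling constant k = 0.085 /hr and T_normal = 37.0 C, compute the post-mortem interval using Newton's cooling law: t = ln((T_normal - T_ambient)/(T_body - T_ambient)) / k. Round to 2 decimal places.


Using Newton's law of cooling:
t = ln((T_normal - T_ambient) / (T_body - T_ambient)) / k
T_normal - T_ambient = 19.6
T_body - T_ambient = 5.6
Ratio = 3.5
ln(ratio) = 1.252763
t = 1.252763 / 0.085 = 14.74 hours

14.74


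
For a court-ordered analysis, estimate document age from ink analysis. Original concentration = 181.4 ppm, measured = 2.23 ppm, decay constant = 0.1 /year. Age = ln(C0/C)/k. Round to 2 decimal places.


Document age estimation:
C0/C = 181.4 / 2.23 = 81.345291
ln(C0/C) = 4.398703
t = 4.398703 / 0.1 = 43.99 years

43.99


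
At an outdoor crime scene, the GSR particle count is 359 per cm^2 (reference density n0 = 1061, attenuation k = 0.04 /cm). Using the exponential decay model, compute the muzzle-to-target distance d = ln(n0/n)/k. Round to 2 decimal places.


GSR distance calculation:
n0/n = 1061 / 359 = 2.955432
ln(n0/n) = 1.083645
d = 1.083645 / 0.04 = 27.09 cm

27.09


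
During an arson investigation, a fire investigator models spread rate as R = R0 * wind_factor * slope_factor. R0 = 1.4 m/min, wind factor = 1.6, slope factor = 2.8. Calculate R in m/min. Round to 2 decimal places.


Fire spread rate calculation:
R = R0 * wind_factor * slope_factor
= 1.4 * 1.6 * 2.8
= 2.24 * 2.8
= 6.27 m/min

6.27


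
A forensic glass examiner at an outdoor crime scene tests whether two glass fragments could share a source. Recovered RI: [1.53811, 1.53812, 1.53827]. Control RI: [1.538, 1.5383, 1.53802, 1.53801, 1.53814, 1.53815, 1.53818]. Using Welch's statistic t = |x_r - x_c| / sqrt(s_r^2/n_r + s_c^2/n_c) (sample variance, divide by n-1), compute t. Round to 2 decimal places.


Welch's t-criterion for glass RI comparison:
Recovered mean = sum / n_r = 4.6145 / 3 = 1.5381667
Control mean = sum / n_c = 10.7668 / 7 = 1.5381143
Recovered sample variance s_r^2 = 8.03333e-09
Control sample variance s_c^2 = 1.22619e-08
Welch SE (unpooled) = sqrt(s_r^2/n_r + s_c^2/n_c) = sqrt(2.67778e-09 + 1.7517e-09) = sqrt(4.42948e-09) = 6.65543e-05
|mean_r - mean_c| = 5.2381e-05
t = 5.2381e-05 / 6.65543e-05 = 0.79

0.79


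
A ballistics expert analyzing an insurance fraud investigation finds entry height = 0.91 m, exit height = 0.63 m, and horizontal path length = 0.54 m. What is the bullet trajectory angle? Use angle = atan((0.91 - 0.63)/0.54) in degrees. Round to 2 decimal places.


Bullet trajectory angle:
Height difference = 0.91 - 0.63 = 0.28 m
angle = atan(0.28 / 0.54)
angle = atan(0.518519)
angle = 27.41 degrees

27.41


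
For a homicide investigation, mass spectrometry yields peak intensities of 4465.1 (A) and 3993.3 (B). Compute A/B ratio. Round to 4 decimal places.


Spectral peak ratio:
Peak A = 4465.1 counts
Peak B = 3993.3 counts
Ratio = 4465.1 / 3993.3 = 1.1181

1.1181


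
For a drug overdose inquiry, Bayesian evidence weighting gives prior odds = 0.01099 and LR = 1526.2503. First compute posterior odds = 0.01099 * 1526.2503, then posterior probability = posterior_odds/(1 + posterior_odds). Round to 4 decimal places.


Bayesian evidence evaluation:
Posterior odds = prior_odds * LR = 0.01099 * 1526.2503 = 16.77349
Posterior probability = posterior_odds / (1 + posterior_odds)
= 16.77349 / (1 + 16.77349)
= 16.77349 / 17.77349
= 0.9437

0.9437


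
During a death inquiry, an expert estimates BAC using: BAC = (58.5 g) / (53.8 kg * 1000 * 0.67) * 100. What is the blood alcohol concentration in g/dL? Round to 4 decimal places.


Applying the Widmark formula:
BAC = (dose_g / (body_wt * 1000 * r)) * 100
Denominator = 53.8 * 1000 * 0.67 = 36046
BAC = (58.5 / 36046) * 100
BAC = 0.1623 g/dL

0.1623


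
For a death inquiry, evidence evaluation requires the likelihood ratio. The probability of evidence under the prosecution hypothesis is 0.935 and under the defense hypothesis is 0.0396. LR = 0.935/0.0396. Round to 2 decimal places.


Likelihood ratio calculation:
LR = P(E|Hp) / P(E|Hd)
LR = 0.935 / 0.0396
LR = 23.61

23.61


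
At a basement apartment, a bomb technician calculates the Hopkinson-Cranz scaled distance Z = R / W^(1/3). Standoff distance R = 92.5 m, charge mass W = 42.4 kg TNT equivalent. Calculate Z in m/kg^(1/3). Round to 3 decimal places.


Scaled distance calculation:
W^(1/3) = 42.4^(1/3) = 3.487027
Z = R / W^(1/3) = 92.5 / 3.487027
Z = 26.527 m/kg^(1/3)

26.527


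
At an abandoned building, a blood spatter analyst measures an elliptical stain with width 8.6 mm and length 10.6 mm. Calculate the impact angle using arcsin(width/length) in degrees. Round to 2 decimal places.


Blood spatter impact angle calculation:
width / length = 8.6 / 10.6 = 0.811321
angle = arcsin(0.811321)
angle = 54.23 degrees

54.23


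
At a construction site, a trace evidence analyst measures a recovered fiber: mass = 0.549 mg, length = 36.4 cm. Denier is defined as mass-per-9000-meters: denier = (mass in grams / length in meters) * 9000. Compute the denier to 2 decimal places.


Denier calculation:
Mass in grams = 0.549 mg / 1000 = 0.000549 g
Length in meters = 36.4 cm / 100 = 0.364 m
Linear density = mass / length = 0.000549 / 0.364 = 0.00150824 g/m
Denier = (g/m) * 9000 = 0.00150824 * 9000 = 13.57

13.57


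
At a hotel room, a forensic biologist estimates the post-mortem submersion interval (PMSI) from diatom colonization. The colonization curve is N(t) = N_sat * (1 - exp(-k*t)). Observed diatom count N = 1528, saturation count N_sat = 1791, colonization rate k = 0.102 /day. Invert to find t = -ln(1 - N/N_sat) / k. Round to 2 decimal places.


PMSI from diatom colonization curve:
N / N_sat = 1528 / 1791 = 0.853155
1 - N/N_sat = 0.146845
ln(1 - N/N_sat) = -1.918378
t = -ln(1 - N/N_sat) / k = -(-1.918378) / 0.102 = 18.81 days

18.81


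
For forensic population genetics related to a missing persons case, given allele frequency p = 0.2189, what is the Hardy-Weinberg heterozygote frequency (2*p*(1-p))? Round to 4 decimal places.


Hardy-Weinberg heterozygote frequency:
q = 1 - p = 1 - 0.2189 = 0.7811
2pq = 2 * 0.2189 * 0.7811 = 0.3420

0.3420


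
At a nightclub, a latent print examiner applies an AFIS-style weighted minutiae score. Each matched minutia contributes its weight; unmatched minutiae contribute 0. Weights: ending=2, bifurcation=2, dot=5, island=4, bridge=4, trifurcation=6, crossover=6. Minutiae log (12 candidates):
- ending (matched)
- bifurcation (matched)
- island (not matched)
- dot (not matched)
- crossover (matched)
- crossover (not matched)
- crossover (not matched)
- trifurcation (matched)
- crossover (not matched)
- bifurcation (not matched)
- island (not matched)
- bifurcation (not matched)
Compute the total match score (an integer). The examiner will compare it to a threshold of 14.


Weighted minutiae match score:
  ending: matched, +2 (running total 2)
  bifurcation: matched, +2 (running total 4)
  island: not matched, +0
  dot: not matched, +0
  crossover: matched, +6 (running total 10)
  crossover: not matched, +0
  crossover: not matched, +0
  trifurcation: matched, +6 (running total 16)
  crossover: not matched, +0
  bifurcation: not matched, +0
  island: not matched, +0
  bifurcation: not matched, +0
Total score = 16
Threshold = 14; verdict = identification

16


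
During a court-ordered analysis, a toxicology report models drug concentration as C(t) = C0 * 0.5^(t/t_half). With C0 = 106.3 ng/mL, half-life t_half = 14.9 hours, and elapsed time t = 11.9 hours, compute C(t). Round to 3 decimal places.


Drug concentration decay:
Number of half-lives = t / t_half = 11.9 / 14.9 = 0.798658
Decay factor = 0.5^0.798658 = 0.57488369
C(t) = 106.3 * 0.57488369 = 61.110 ng/mL

61.110


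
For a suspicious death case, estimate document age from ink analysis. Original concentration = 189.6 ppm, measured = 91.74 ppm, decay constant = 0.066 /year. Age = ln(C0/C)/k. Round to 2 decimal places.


Document age estimation:
C0/C = 189.6 / 91.74 = 2.06671
ln(C0/C) = 0.725958
t = 0.725958 / 0.066 = 11.00 years

11.00


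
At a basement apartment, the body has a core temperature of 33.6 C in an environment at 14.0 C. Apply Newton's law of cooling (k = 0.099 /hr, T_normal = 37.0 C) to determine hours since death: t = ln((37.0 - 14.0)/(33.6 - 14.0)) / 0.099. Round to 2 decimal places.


Using Newton's law of cooling:
t = ln((T_normal - T_ambient) / (T_body - T_ambient)) / k
T_normal - T_ambient = 23.0
T_body - T_ambient = 19.6
Ratio = 1.173469
ln(ratio) = 0.159964
t = 0.159964 / 0.099 = 1.62 hours

1.62


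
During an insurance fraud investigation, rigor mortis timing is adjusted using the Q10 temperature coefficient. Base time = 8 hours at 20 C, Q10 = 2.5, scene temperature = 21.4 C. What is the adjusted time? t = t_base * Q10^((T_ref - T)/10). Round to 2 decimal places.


Rigor mortis time adjustment:
Exponent = (T_ref - T_actual) / 10 = (20 - 21.4) / 10 = -0.14
Q10 factor = 2.5^-0.14 = 0.87961
t_adjusted = 8 * 0.87961 = 7.04 hours

7.04


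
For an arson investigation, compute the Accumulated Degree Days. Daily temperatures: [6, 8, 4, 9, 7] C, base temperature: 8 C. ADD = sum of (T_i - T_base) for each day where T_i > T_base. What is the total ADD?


Computing ADD day by day:
Day 1: max(0, 6 - 8) = 0
Day 2: max(0, 8 - 8) = 0
Day 3: max(0, 4 - 8) = 0
Day 4: max(0, 9 - 8) = 1
Day 5: max(0, 7 - 8) = 0
Total ADD = 1

1


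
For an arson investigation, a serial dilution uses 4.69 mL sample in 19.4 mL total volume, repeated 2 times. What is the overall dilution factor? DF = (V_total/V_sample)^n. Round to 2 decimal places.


Dilution factor calculation:
Single dilution = V_total / V_sample = 19.4 / 4.69 ≈ 4.136461
Number of dilutions = 2
Total DF = (19.4 / 4.69)^2 (full precision, rounded at the end) = 17.11

17.11


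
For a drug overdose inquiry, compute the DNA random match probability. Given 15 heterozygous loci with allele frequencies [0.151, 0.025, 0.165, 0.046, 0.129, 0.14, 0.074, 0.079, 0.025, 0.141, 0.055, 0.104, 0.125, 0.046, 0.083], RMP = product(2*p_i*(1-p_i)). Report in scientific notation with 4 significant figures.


Computing RMP for 15 loci:
Locus 1: 2 * 0.151 * 0.849 = 0.256398
Locus 2: 2 * 0.025 * 0.975 = 0.04875
Locus 3: 2 * 0.165 * 0.835 = 0.27555
Locus 4: 2 * 0.046 * 0.954 = 0.087768
Locus 5: 2 * 0.129 * 0.871 = 0.224718
Locus 6: 2 * 0.14 * 0.86 = 0.2408
Locus 7: 2 * 0.074 * 0.926 = 0.137048
Locus 8: 2 * 0.079 * 0.921 = 0.145518
Locus 9: 2 * 0.025 * 0.975 = 0.04875
Locus 10: 2 * 0.141 * 0.859 = 0.242238
Locus 11: 2 * 0.055 * 0.945 = 0.10395
Locus 12: 2 * 0.104 * 0.896 = 0.186368
Locus 13: 2 * 0.125 * 0.875 = 0.21875
Locus 14: 2 * 0.046 * 0.954 = 0.087768
Locus 15: 2 * 0.083 * 0.917 = 0.152222
RMP = 2.181e-13

2.181e-13


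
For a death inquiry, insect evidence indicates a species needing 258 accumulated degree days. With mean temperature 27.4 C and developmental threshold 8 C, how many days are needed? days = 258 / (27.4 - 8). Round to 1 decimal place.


Insect development time:
Effective temperature = avg_temp - T_base = 27.4 - 8 = 19.4 C
Days = ADD / effective_temp = 258 / 19.4 = 13.3 days

13.3


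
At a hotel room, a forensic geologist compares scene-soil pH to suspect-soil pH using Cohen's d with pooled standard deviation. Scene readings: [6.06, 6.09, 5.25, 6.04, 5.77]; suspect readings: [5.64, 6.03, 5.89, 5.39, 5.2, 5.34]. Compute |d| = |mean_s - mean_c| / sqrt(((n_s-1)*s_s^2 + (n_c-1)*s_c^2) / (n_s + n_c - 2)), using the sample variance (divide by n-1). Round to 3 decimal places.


Pooled-variance Cohen's d for soil pH comparison:
Scene mean = 29.21 / 5 = 5.842
Suspect mean = 33.49 / 6 = 5.581667
Scene sample variance s_s^2 = 0.12597
Suspect sample variance s_c^2 = 0.108057
Pooled variance = ((n_s-1)*s_s^2 + (n_c-1)*s_c^2) / (n_s + n_c - 2) = 0.116018
Pooled SD = sqrt(0.116018) = 0.340614
Mean difference = 0.260333
|d| = |0.260333| / 0.340614 = 0.764

0.764


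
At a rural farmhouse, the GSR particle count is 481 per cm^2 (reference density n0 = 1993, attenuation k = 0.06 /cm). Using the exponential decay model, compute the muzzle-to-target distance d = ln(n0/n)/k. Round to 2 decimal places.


GSR distance calculation:
n0/n = 1993 / 481 = 4.143451
ln(n0/n) = 1.421529
d = 1.421529 / 0.06 = 23.69 cm

23.69


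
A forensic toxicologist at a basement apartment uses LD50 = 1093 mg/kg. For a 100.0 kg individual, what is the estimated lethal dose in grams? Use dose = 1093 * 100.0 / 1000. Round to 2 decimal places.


Lethal dose calculation:
Lethal dose = LD50 * body_weight / 1000
= 1093 * 100.0 / 1000
= 109300 / 1000
= 109.30 g

109.30


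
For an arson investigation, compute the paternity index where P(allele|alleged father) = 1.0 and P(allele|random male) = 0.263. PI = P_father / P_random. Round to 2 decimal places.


Paternity Index calculation:
PI = P(allele|father) / P(allele|random)
PI = 1.0 / 0.263
PI = 3.80

3.80


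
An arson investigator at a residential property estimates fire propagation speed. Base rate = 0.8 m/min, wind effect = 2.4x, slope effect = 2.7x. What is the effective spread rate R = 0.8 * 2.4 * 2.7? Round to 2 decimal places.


Fire spread rate calculation:
R = R0 * wind_factor * slope_factor
= 0.8 * 2.4 * 2.7
= 1.92 * 2.7
= 5.18 m/min

5.18


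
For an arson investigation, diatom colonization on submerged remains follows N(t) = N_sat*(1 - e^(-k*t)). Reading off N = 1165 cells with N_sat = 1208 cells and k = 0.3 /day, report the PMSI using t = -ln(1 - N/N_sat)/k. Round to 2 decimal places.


PMSI from diatom colonization curve:
N / N_sat = 1165 / 1208 = 0.964404
1 - N/N_sat = 0.035596
ln(1 - N/N_sat) = -3.335522
t = -ln(1 - N/N_sat) / k = -(-3.335522) / 0.3 = 11.12 days

11.12


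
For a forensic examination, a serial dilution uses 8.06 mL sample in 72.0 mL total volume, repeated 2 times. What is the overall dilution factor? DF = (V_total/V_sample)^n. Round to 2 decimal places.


Dilution factor calculation:
Single dilution = V_total / V_sample = 72.0 / 8.06 ≈ 8.933002
Number of dilutions = 2
Total DF = (72.0 / 8.06)^2 (full precision, rounded at the end) = 79.80

79.80


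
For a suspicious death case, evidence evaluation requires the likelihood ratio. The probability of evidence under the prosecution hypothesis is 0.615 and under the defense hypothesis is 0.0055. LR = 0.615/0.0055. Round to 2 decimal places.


Likelihood ratio calculation:
LR = P(E|Hp) / P(E|Hd)
LR = 0.615 / 0.0055
LR = 111.82

111.82


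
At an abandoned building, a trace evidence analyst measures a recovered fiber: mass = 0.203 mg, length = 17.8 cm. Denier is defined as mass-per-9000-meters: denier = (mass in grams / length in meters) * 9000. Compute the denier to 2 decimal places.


Denier calculation:
Mass in grams = 0.203 mg / 1000 = 0.000203 g
Length in meters = 17.8 cm / 100 = 0.178 m
Linear density = mass / length = 0.000203 / 0.178 = 0.00114045 g/m
Denier = (g/m) * 9000 = 0.00114045 * 9000 = 10.26

10.26


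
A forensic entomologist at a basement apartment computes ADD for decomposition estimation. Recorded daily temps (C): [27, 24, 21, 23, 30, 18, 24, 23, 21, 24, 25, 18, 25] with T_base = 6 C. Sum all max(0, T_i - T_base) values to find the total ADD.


Computing ADD day by day:
Day 1: max(0, 27 - 6) = 21
Day 2: max(0, 24 - 6) = 18
Day 3: max(0, 21 - 6) = 15
Day 4: max(0, 23 - 6) = 17
Day 5: max(0, 30 - 6) = 24
Day 6: max(0, 18 - 6) = 12
Day 7: max(0, 24 - 6) = 18
Day 8: max(0, 23 - 6) = 17
Day 9: max(0, 21 - 6) = 15
Day 10: max(0, 24 - 6) = 18
Day 11: max(0, 25 - 6) = 19
Day 12: max(0, 18 - 6) = 12
Day 13: max(0, 25 - 6) = 19
Total ADD = 225

225


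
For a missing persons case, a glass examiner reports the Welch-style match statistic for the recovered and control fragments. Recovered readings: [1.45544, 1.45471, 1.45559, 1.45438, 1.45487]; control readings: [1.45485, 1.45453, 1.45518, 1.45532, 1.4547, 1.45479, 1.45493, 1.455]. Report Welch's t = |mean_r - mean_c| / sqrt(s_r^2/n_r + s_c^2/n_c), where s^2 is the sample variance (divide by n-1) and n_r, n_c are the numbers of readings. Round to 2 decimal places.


Welch's t-criterion for glass RI comparison:
Recovered mean = sum / n_r = 7.27499 / 5 = 1.454998
Control mean = sum / n_c = 11.6393 / 8 = 1.4549125
Recovered sample variance s_r^2 = 2.5677e-07
Control sample variance s_c^2 = 6.51357e-08
Welch SE (unpooled) = sqrt(s_r^2/n_r + s_c^2/n_c) = sqrt(5.1354e-08 + 8.14196e-09) = sqrt(5.9496e-08) = 0.000243918
|mean_r - mean_c| = 8.55e-05
t = 8.55e-05 / 0.000243918 = 0.35

0.35


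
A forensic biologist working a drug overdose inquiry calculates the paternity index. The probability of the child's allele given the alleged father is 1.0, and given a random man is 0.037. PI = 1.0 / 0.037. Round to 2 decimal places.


Paternity Index calculation:
PI = P(allele|father) / P(allele|random)
PI = 1.0 / 0.037
PI = 27.03

27.03


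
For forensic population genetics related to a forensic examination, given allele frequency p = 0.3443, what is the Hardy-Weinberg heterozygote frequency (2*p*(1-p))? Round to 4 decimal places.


Hardy-Weinberg heterozygote frequency:
q = 1 - p = 1 - 0.3443 = 0.6557
2pq = 2 * 0.3443 * 0.6557 = 0.4515

0.4515


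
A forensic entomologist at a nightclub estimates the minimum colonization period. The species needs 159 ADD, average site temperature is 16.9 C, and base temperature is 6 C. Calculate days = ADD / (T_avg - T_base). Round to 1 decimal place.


Insect development time:
Effective temperature = avg_temp - T_base = 16.9 - 6 = 10.9 C
Days = ADD / effective_temp = 159 / 10.9 = 14.6 days

14.6


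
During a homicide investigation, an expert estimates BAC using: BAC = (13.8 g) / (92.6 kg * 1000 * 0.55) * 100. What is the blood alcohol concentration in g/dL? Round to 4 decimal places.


Applying the Widmark formula:
BAC = (dose_g / (body_wt * 1000 * r)) * 100
Denominator = 92.6 * 1000 * 0.55 = 50930
BAC = (13.8 / 50930) * 100
BAC = 0.0271 g/dL

0.0271


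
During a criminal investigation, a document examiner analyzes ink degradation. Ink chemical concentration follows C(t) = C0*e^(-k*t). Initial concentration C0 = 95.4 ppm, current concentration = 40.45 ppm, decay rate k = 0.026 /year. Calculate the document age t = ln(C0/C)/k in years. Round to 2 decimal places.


Document age estimation:
C0/C = 95.4 / 40.45 = 2.358467
ln(C0/C) = 0.858012
t = 0.858012 / 0.026 = 33.00 years

33.00


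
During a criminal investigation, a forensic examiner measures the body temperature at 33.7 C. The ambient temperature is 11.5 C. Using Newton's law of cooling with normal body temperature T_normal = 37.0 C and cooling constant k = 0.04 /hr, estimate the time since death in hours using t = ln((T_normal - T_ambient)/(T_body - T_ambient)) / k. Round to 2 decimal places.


Using Newton's law of cooling:
t = ln((T_normal - T_ambient) / (T_body - T_ambient)) / k
T_normal - T_ambient = 25.5
T_body - T_ambient = 22.2
Ratio = 1.148649
ln(ratio) = 0.138586
t = 0.138586 / 0.04 = 3.46 hours

3.46


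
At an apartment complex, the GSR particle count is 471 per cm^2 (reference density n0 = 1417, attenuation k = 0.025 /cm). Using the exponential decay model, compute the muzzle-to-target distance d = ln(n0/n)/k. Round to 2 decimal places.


GSR distance calculation:
n0/n = 1417 / 471 = 3.008493
ln(n0/n) = 1.101439
d = 1.101439 / 0.025 = 44.06 cm

44.06


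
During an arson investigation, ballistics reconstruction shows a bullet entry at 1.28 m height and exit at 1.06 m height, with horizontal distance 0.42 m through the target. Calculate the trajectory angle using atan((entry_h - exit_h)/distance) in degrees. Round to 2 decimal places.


Bullet trajectory angle:
Height difference = 1.28 - 1.06 = 0.22 m
angle = atan(0.22 / 0.42)
angle = atan(0.52381)
angle = 27.65 degrees

27.65


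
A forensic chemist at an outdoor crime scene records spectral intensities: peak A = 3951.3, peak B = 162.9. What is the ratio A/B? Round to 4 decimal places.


Spectral peak ratio:
Peak A = 3951.3 counts
Peak B = 162.9 counts
Ratio = 3951.3 / 162.9 = 24.2560

24.2560


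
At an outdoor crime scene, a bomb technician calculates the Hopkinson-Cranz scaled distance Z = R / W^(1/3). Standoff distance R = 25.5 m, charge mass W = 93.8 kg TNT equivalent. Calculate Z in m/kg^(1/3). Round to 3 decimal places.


Scaled distance calculation:
W^(1/3) = 93.8^(1/3) = 4.543609
Z = R / W^(1/3) = 25.5 / 4.543609
Z = 5.612 m/kg^(1/3)

5.612


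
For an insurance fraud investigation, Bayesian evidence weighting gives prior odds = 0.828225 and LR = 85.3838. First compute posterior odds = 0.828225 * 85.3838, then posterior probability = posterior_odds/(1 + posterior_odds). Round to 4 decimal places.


Bayesian evidence evaluation:
Posterior odds = prior_odds * LR = 0.828225 * 85.3838 = 70.717
Posterior probability = posterior_odds / (1 + posterior_odds)
= 70.717 / (1 + 70.717)
= 70.717 / 71.717
= 0.9861

0.9861


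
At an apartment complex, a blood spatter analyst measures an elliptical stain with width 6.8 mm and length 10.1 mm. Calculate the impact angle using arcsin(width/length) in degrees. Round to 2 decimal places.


Blood spatter impact angle calculation:
width / length = 6.8 / 10.1 = 0.673267
angle = arcsin(0.673267)
angle = 42.32 degrees

42.32


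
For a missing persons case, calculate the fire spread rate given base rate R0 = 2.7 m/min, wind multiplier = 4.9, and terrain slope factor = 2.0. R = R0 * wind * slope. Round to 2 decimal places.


Fire spread rate calculation:
R = R0 * wind_factor * slope_factor
= 2.7 * 4.9 * 2.0
= 13.23 * 2.0
= 26.46 m/min

26.46


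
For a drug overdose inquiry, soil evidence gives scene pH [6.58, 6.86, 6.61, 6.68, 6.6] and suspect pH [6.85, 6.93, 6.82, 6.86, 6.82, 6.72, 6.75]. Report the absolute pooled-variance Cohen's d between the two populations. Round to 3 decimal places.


Pooled-variance Cohen's d for soil pH comparison:
Scene mean = 33.33 / 5 = 6.666
Suspect mean = 47.75 / 7 = 6.821429
Scene sample variance s_s^2 = 0.01318
Suspect sample variance s_c^2 = 0.004914
Pooled variance = ((n_s-1)*s_s^2 + (n_c-1)*s_c^2) / (n_s + n_c - 2) = 0.008221
Pooled SD = sqrt(0.008221) = 0.09067
Mean difference = -0.155429
|d| = |-0.155429| / 0.09067 = 1.714

1.714


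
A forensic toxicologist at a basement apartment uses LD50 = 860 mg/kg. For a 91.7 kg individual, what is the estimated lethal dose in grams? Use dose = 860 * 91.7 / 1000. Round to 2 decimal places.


Lethal dose calculation:
Lethal dose = LD50 * body_weight / 1000
= 860 * 91.7 / 1000
= 78862 / 1000
= 78.86 g

78.86


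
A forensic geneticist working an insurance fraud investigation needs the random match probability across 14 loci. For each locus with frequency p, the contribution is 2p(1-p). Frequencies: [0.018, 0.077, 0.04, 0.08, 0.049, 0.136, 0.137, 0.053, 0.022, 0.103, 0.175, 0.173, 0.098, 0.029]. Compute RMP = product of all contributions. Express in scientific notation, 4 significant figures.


Computing RMP for 14 loci:
Locus 1: 2 * 0.018 * 0.982 = 0.035352
Locus 2: 2 * 0.077 * 0.923 = 0.142142
Locus 3: 2 * 0.04 * 0.96 = 0.0768
Locus 4: 2 * 0.08 * 0.92 = 0.1472
Locus 5: 2 * 0.049 * 0.951 = 0.093198
Locus 6: 2 * 0.136 * 0.864 = 0.235008
Locus 7: 2 * 0.137 * 0.863 = 0.236462
Locus 8: 2 * 0.053 * 0.947 = 0.100382
Locus 9: 2 * 0.022 * 0.978 = 0.043032
Locus 10: 2 * 0.103 * 0.897 = 0.184782
Locus 11: 2 * 0.175 * 0.825 = 0.28875
Locus 12: 2 * 0.173 * 0.827 = 0.286142
Locus 13: 2 * 0.098 * 0.902 = 0.176792
Locus 14: 2 * 0.029 * 0.971 = 0.056318
RMP = 1.932e-13

1.932e-13


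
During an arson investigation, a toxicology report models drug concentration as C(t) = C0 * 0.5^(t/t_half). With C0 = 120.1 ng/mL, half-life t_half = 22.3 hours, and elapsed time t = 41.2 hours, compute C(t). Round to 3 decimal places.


Drug concentration decay:
Number of half-lives = t / t_half = 41.2 / 22.3 = 1.847534
Decay factor = 0.5^1.847534 = 0.27786692
C(t) = 120.1 * 0.27786692 = 33.372 ng/mL

33.372


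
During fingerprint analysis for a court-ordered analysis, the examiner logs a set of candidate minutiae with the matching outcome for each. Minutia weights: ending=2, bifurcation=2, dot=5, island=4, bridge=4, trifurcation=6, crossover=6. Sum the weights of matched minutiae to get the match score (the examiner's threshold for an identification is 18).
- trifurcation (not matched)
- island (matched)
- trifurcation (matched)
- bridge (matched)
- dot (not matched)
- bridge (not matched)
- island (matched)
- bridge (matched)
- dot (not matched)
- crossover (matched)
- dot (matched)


Weighted minutiae match score:
  trifurcation: not matched, +0
  island: matched, +4 (running total 4)
  trifurcation: matched, +6 (running total 10)
  bridge: matched, +4 (running total 14)
  dot: not matched, +0
  bridge: not matched, +0
  island: matched, +4 (running total 18)
  bridge: matched, +4 (running total 22)
  dot: not matched, +0
  crossover: matched, +6 (running total 28)
  dot: matched, +5 (running total 33)
Total score = 33
Threshold = 18; verdict = identification

33


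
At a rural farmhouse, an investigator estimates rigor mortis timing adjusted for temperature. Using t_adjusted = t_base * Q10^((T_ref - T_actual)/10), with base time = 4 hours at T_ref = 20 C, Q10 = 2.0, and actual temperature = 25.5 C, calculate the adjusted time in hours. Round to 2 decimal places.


Rigor mortis time adjustment:
Exponent = (T_ref - T_actual) / 10 = (20 - 25.5) / 10 = -0.55
Q10 factor = 2.0^-0.55 = 0.68302
t_adjusted = 4 * 0.68302 = 2.73 hours

2.73


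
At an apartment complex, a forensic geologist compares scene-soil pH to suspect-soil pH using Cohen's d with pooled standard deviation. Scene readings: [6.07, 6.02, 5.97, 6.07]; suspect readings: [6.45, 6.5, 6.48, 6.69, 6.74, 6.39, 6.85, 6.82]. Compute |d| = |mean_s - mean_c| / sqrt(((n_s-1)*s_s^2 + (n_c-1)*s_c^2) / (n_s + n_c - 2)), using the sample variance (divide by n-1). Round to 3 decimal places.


Pooled-variance Cohen's d for soil pH comparison:
Scene mean = 24.13 / 4 = 6.0325
Suspect mean = 52.92 / 8 = 6.615
Scene sample variance s_s^2 = 0.002292
Suspect sample variance s_c^2 = 0.032543
Pooled variance = ((n_s-1)*s_s^2 + (n_c-1)*s_c^2) / (n_s + n_c - 2) = 0.023468
Pooled SD = sqrt(0.023468) = 0.153193
Mean difference = -0.5825
|d| = |-0.5825| / 0.153193 = 3.802

3.802


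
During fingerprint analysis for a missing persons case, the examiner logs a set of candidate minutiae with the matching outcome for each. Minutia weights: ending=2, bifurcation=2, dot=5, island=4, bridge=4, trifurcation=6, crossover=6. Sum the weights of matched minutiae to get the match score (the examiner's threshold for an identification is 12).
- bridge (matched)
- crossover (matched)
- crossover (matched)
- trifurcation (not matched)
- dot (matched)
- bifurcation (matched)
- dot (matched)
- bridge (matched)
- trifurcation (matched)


Weighted minutiae match score:
  bridge: matched, +4 (running total 4)
  crossover: matched, +6 (running total 10)
  crossover: matched, +6 (running total 16)
  trifurcation: not matched, +0
  dot: matched, +5 (running total 21)
  bifurcation: matched, +2 (running total 23)
  dot: matched, +5 (running total 28)
  bridge: matched, +4 (running total 32)
  trifurcation: matched, +6 (running total 38)
Total score = 38
Threshold = 12; verdict = identification

38
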